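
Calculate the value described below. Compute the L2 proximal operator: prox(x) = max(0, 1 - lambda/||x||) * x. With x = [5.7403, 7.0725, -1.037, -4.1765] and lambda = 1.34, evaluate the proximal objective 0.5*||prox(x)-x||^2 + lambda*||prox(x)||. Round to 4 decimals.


Step 1: Compute ||x||.
||x|| = 10.0742
Step 2: Compute scaling factor.
scale = max(0, 1 - 1.34/10.0742) = 0.867
Step 3: prox(x) = [4.9768, 6.1318, -0.8991, -3.621]
||prox(x)|| = 8.7342
Step 4: Proximal objective.
0.5*||prox-x||^2 = 0.8978
lambda*||prox|| = 11.7038
Total = 12.6016


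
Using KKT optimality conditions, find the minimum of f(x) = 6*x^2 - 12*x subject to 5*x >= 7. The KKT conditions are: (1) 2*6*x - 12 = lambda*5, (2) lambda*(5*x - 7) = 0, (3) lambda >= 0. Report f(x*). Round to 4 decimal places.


Step 1: Try lambda = 0 (constraint inactive).
x_unc = 12/(2*6) = 1.0
Check: 5*1.0 = 5.0 < 7 -- violated!
Step 2: Constraint must be active: 5*x = 7
x* = 7/5 = 1.4
lambda = (2*6*1.4 - 12)/5 = 0.96
Step 3: Compute optimal value.
f(x*) = 6*1.4^2 - 12*1.4 = -5.04


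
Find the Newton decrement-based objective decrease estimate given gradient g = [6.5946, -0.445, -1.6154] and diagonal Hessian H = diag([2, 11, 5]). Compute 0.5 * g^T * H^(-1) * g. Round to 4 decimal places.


Step 1: H is diagonal, so H^(-1) * g = [3.2973, -0.0405, -0.3231].
Step 2: g^T H^(-1) g = sum_i g_i^2 / H_ii
  = (6.5946)^2/2 + (-0.445)^2/11 + (-1.6154)^2/5
  = 21.7444 + 0.018 + 0.5219 = 22.2843
Step 3: Objective decrease = 0.5 * g^T H^(-1) g = 11.1421


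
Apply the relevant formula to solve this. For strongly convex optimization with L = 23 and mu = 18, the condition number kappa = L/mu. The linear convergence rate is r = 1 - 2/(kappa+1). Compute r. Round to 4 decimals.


Step 1: Compute the condition number.
kappa = L/mu = 23/18 = 1.2778
Step 2: Compute the convergence rate.
r = 1 - 2/(kappa + 1) = 1 - 2*mu/(L + mu) = (L - mu)/(L + mu) = 5/41 = 0.122


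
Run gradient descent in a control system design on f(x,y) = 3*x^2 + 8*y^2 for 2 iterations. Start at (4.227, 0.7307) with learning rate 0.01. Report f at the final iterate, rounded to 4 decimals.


Gradient descent on f(x,y) = 3*x^2 + 8*y^2.
Starting point: (4.227, 0.7307), alpha = 0.01
Step 1: grad_x = 2*3*4.227 = 25.362, grad_y = 2*8*0.7307 = 11.6912
  x_1 = 4.227 - 0.01*25.362 = 3.9734
  y_1 = 0.7307 - 0.01*11.6912 = 0.6138
Step 2: grad_x = 2*3*3.9734 = 23.8403, grad_y = 2*8*0.6138 = 9.8206
  x_2 = 3.9734 - 0.01*23.8403 = 3.735
  y_2 = 0.6138 - 0.01*9.8206 = 0.5156
f(3.735, 0.5156) = 3*3.735^2 + 8*0.5156^2 = 43.9768


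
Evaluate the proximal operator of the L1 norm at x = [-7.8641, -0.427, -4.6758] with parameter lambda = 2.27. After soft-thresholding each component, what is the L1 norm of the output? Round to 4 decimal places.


Soft-thresholding with lambda = 2.27:
prox(-7.8641) = sign(-7.8641)*max(|-7.8641| - 2.27, 0) = -5.5941
prox(-0.427) = sign(-0.427)*max(|-0.427| - 2.27, 0) = 0.0
prox(-4.6758) = sign(-4.6758)*max(|-4.6758| - 2.27, 0) = -2.4058
prox(x) = [-5.5941, 0.0, -2.4058]
||prox(x)||_1 = 5.5941 + 0.0 + 2.4058 = 7.9999


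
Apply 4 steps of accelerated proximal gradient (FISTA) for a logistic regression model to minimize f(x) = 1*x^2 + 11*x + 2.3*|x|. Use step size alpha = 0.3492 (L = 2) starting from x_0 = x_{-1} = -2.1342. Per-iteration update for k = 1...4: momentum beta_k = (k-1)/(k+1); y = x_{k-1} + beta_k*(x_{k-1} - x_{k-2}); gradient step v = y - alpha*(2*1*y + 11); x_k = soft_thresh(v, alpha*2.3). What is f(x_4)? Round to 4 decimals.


FISTA on f(x) = 1*x^2 + 11*x + 2.3*|x|
L = 2, alpha = 0.3492
Iteration 1: beta = 0.0, y = -2.1342 + 0.0*(-2.1342 + 2.1342) = -2.1342
  grad(y) = 6.7316, v = y - alpha*grad = -4.4849
  prox(v) = soft_thresh(-4.4849, 0.8032) = -3.6817
Iteration 2: beta = 0.3333, y = -3.6817 + 0.3333*(-3.6817 + 2.1342) = -4.1976
  grad(y) = 2.6049, v = y - alpha*grad = -5.1072
  prox(v) = soft_thresh(-5.1072, 0.8032) = -4.304
Iteration 3: beta = 0.5, y = -4.304 + 0.5*(-4.304 + 3.6817) = -4.6152
  grad(y) = 1.7696, v = y - alpha*grad = -5.2331
  prox(v) = soft_thresh(-5.2331, 0.8032) = -4.43
Iteration 4: beta = 0.6, y = -4.43 + 0.6*(-4.43 + 4.304) = -4.5055
  grad(y) = 1.9889, v = y - alpha*grad = -5.2001
  prox(v) = soft_thresh(-5.2001, 0.8032) = -4.3969
f(x_4) = 1*(-4.3969)^2 + 11*(-4.3969) + 2.3*|-4.3969| = -18.9203


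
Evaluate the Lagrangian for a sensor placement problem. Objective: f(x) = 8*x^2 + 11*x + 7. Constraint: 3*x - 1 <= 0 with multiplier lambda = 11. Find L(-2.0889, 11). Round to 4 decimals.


Step 1: Evaluate f(x).
f(-2.0889) = 8*(-2.0889)^2 + 11*(-2.0889) + 7 = 18.9301
Step 2: Evaluate g(x).
g(-2.0889) = 3*-2.0889 - 1 = -7.2667
Step 3: Compute Lagrangian.
L = 18.9301 + 11*-7.2667 = -61.0036


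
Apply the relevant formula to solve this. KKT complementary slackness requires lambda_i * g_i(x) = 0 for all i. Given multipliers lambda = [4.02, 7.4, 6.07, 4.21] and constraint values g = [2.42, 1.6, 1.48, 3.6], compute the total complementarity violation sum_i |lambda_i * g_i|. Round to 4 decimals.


KKT complementary slackness check:
lambda_1 * g_1 = 4.02 * 2.42 = 9.7284
lambda_2 * g_2 = 7.4 * 1.6 = 11.84
lambda_3 * g_3 = 6.07 * 1.48 = 8.9836
lambda_4 * g_4 = 4.21 * 3.6 = 15.156
Total violation = 9.7284 + 11.84 + 8.9836 + 15.156 = 45.708


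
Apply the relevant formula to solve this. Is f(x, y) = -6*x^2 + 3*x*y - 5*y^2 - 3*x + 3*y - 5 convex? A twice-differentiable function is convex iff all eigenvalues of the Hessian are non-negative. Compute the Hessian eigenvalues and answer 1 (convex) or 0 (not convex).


The Hessian of f(x,y) = -6*x^2 + 3*x*y - 5*y^2 - 3*x + 3*y - 5 is:
H = [[-12, 3], [3, -10]]
Trace = -12 - 10 = -22
Determinant = -12*-10 - (3)^2 = 111
Discriminant = (-22)^2 - 4*111 = 40.0
Eigenvalues: lambda_1 = -14.1623, lambda_2 = -7.8377
The function is not convex.

0


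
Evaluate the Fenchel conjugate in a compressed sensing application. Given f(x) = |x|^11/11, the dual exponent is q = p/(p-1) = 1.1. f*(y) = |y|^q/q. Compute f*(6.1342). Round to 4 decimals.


The conjugate exponent q satisfies 1/p + 1/q = 1.
p = 11, so q = 11/(11 - 1) = 1.1
|y|^q = 6.1342^1.1 = 7.3542
f*(6.1342) = 7.3542 / 1.1 = 6.6856


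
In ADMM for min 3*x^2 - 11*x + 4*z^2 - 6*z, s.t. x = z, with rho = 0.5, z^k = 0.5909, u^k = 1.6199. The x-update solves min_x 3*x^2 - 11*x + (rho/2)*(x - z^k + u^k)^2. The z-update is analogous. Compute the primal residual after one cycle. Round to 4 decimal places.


ADMM iteration with rho = 0.5, z^k = 0.5909, u^k = 1.6199
Step 1: x-update.
Minimize 3*x^2 - 11*x + (0.5/2)*(x - 0.5909 + 1.6199)^2
FOC: (2*3 + 0.5)*x = 11 + 0.5*(0.5909 - 1.6199)
x^{k+1} = 1.6132
Step 2: z-update.
Minimize 4*z^2 - 6*z + (0.5/2)*(1.6132 - z + 1.6199)^2
FOC: (2*4 + 0.5)*z = 6 + 0.5*(1.6132 + 1.6199)
z^{k+1} = 0.8961
Step 3: u-update.
u^{k+1} = 1.6199 + 1.6132 - 0.8961 = 2.337
Step 4: Primal residual = |1.6132 - 0.8961| = 0.7171


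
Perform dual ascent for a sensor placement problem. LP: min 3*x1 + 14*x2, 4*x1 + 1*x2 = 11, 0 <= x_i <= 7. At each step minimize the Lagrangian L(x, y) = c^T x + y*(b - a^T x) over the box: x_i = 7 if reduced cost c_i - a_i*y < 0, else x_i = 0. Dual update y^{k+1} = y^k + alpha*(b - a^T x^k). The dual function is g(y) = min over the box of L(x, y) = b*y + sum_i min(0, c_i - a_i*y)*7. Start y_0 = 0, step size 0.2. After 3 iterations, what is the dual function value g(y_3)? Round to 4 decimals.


Dual ascent for LP: min 3*x1 + 14*x2, 4*x1 + 1*x2 = 11, 0 <= x_i <= 7
Step 1: y^k = 0.0, reduced costs: (3.0, 14.0)
  x^k = (0.0, 0.0), subgradient = b - a^T x = 11.0
  y^{k+1} = 0.0 + 0.2*11.0 = 2.2
Step 2: y^k = 2.2, reduced costs: (-5.8, 11.8)
  x^k = (7.0, 0.0), subgradient = b - a^T x = -17.0
  y^{k+1} = 2.2 + 0.2*-17.0 = -1.2
Step 3: y^k = -1.2, reduced costs: (7.8, 15.2)
  x^k = (0.0, 0.0), subgradient = b - a^T x = 11.0
  y^{k+1} = -1.2 + 0.2*11.0 = 1.0
Dual objective at y_3 = 1.0: reduced costs (-1.0, 13.0), box minimizer x = (7.0, 0.0)
g(y_3) = b*y + (c1 - a1*y)*x1 + (c2 - a2*y)*x2 = 11*1.0 + (-1.0)*7.0 + 13.0*0.0 = 11.0 - 7.0 + 0.0 = 4.0


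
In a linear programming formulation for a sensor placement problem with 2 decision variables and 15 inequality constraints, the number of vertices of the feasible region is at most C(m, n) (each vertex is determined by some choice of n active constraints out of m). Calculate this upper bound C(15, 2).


Each vertex corresponds to some choice of n active constraints out of m, so the number of vertices is at most C(m, n) = m! / (n!(m-n)!).
m = 15, n = 2
Numerator: 15 * 14
Denominator: 2! = 2
C(15, 2) = 105


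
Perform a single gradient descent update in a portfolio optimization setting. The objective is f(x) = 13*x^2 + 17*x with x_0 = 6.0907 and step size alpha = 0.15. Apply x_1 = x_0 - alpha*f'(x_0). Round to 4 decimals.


We compute the gradient at x_0 and apply the update.
f'(x) = 26*x + 17
f'(6.0907) = 26*6.0907 + 17 = 175.3582
x_1 = 6.0907 - 0.15*175.3582 = -20.213


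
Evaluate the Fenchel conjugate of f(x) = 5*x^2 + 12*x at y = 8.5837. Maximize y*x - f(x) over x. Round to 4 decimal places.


f*(y) = sup_x {y*x - a*x^2 - b*x} = sup_x {(y-b)*x - a*x^2}
FOC: (y - b) - 2a*x = 0 => x* = (y - b)/(2a)
x* = (8.5837 - 12)/(2*5) = -0.3416
f*(8.5837) = (y-b)^2/(4a) = (8.5837 - 12)^2/(4*5)
= 11.6711/20 = 0.5836


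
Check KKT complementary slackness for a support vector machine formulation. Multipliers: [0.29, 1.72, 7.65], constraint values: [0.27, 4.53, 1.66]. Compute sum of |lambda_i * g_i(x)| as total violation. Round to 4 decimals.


KKT complementary slackness check:
lambda_1 * g_1 = 0.29 * 0.27 = 0.0783
lambda_2 * g_2 = 1.72 * 4.53 = 7.7916
lambda_3 * g_3 = 7.65 * 1.66 = 12.699
Total violation = 0.0783 + 7.7916 + 12.699 = 20.5689


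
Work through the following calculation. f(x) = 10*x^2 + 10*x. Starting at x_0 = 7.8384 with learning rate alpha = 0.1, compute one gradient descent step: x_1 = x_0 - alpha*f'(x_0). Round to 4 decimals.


We compute the gradient at x_0 and apply the update.
f'(x) = 20*x + 10
f'(7.8384) = 20*7.8384 + 10 = 166.768
x_1 = 7.8384 - 0.1*166.768 = -8.8384


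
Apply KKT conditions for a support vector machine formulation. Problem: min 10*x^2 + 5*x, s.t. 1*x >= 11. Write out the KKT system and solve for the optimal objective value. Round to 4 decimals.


Step 1: Try lambda = 0 (constraint inactive).
x_unc = -5/(2*10) = -0.25
Check: 1*-0.25 = -0.25 < 11 -- violated!
Step 2: Constraint must be active: 1*x = 11
x* = 11/1 = 11.0
lambda = (2*10*11.0 + 5)/1 = 225.0
Step 3: Compute optimal value.
f(x*) = 10*11.0^2 + 5*11.0 = 1265.0


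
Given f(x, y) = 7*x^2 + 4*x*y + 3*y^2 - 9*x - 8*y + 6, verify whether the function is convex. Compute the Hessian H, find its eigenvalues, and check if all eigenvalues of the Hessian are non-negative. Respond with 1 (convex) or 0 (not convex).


The Hessian of f(x,y) = 7*x^2 + 4*x*y + 3*y^2 - 9*x - 8*y + 6 is:
H = [[14, 4], [4, 6]]
Trace = 14 + 6 = 20
Determinant = 14*6 - (4)^2 = 68
Discriminant = (20)^2 - 4*68 = 128.0
Eigenvalues: lambda_1 = 4.3431, lambda_2 = 15.6569
The function is convex.

1


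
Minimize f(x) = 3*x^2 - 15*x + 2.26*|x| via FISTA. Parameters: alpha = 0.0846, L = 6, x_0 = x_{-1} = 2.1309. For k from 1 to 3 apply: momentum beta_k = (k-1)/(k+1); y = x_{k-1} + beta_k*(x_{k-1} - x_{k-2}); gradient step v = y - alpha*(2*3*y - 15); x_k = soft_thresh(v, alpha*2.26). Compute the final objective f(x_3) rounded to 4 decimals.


FISTA on f(x) = 3*x^2 - 15*x + 2.26*|x|
L = 6, alpha = 0.0846
Iteration 1: beta = 0.0, y = 2.1309 + 0.0*(2.1309 - 2.1309) = 2.1309
  grad(y) = -2.2146, v = y - alpha*grad = 2.3183
  prox(v) = soft_thresh(2.3183, 0.1912) = 2.1271
Iteration 2: beta = 0.3333, y = 2.1271 + 0.3333*(2.1271 - 2.1309) = 2.1258
  grad(y) = -2.2453, v = y - alpha*grad = 2.3157
  prox(v) = soft_thresh(2.3157, 0.1912) = 2.1245
Iteration 3: beta = 0.5, y = 2.1245 + 0.5*(2.1245 - 2.1271) = 2.1233
  grad(y) = -2.2603, v = y - alpha*grad = 2.3145
  prox(v) = soft_thresh(2.3145, 0.1912) = 2.1233
f(x_3) = 3*2.1233^2 - 15*2.1233 + 2.26*|2.1233| = -13.5256


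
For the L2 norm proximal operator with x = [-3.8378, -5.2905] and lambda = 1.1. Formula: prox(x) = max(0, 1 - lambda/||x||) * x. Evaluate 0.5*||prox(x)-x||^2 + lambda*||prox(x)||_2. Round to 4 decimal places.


Step 1: Compute ||x||.
||x|| = 6.5359
Step 2: Compute scaling factor.
scale = max(0, 1 - 1.1/6.5359) = 0.8317
Step 3: prox(x) = [-3.1919, -4.4001]
||prox(x)|| = 5.4359
Step 4: Proximal objective.
0.5*||prox-x||^2 = 0.605
lambda*||prox|| = 5.9795
Total = 6.5845


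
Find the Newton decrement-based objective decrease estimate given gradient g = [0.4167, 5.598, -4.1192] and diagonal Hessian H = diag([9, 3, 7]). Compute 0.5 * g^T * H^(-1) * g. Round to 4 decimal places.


Step 1: H is diagonal, so H^(-1) * g = [0.0463, 1.866, -0.5885].
Step 2: g^T H^(-1) g = sum_i g_i^2 / H_ii
  = (0.4167)^2/9 + (5.598)^2/3 + (-4.1192)^2/7
  = 0.0193 + 10.4459 + 2.424 = 12.8891
Step 3: Objective decrease = 0.5 * g^T H^(-1) g = 6.4446


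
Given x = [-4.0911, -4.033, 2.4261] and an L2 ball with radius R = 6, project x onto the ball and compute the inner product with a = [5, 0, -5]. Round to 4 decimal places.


Step 1: Compute ||x|| (intermediates to 6 decimals).
||x|| = sqrt((-4.0911)^2 + (-4.033)^2 + 2.4261^2) = 6.236036
Step 2: Project.
Since ||x|| > R, scale = R/||x|| = 6/6.236036 = 0.96215, proj(x) = scale * x
proj(x) = [-3.936252, -3.880351, 2.334272]
Step 3: Dot product.
a^T * proj(x) = 5*(-3.936252) + 0*(-3.880351) - 5*2.334272 = -31.3526


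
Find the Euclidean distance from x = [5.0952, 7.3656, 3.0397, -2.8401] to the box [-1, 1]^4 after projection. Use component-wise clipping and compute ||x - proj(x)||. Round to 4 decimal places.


Project each component onto [-1, 1].
clip(5.0952) = 1.0, clip(7.3656) = 1.0, clip(3.0397) = 1.0, clip(-2.8401) = -1.0
Projection = [1.0, 1.0, 1.0, -1.0]
Squared diffs: [16.7707, 40.5209, 4.1604, 3.386]
Distance = sqrt(64.838) = 8.0522


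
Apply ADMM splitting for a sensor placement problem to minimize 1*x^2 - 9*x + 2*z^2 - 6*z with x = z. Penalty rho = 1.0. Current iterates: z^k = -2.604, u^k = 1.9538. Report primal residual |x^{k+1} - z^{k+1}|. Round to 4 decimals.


ADMM iteration with rho = 1.0, z^k = -2.604, u^k = 1.9538
Step 1: x-update.
Minimize 1*x^2 - 9*x + (1.0/2)*(x + 2.604 + 1.9538)^2
FOC: (2*1 + 1.0)*x = 9 + 1.0*(-2.604 - 1.9538)
x^{k+1} = 1.4807
Step 2: z-update.
Minimize 2*z^2 - 6*z + (1.0/2)*(1.4807 - z + 1.9538)^2
FOC: (2*2 + 1.0)*z = 6 + 1.0*(1.4807 + 1.9538)
z^{k+1} = 1.8869
Step 3: u-update.
u^{k+1} = 1.9538 + 1.4807 - 1.8869 = 1.5476
Step 4: Primal residual = |1.4807 - 1.8869| = 0.4062


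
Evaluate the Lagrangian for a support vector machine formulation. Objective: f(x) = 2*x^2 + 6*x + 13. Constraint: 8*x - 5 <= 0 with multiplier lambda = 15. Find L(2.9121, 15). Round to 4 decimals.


Step 1: Evaluate f(x).
f(2.9121) = 2*2.9121^2 + 6*2.9121 + 13 = 47.4333
Step 2: Evaluate g(x).
g(2.9121) = 8*2.9121 - 5 = 18.2968
Step 3: Compute Lagrangian.
L = 47.4333 + 15*18.2968 = 321.8853


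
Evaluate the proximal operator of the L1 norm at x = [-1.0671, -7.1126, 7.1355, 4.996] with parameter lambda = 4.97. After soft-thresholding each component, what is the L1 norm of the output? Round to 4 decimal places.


Soft-thresholding with lambda = 4.97:
prox(-1.0671) = sign(-1.0671)*max(|-1.0671| - 4.97, 0) = 0.0
prox(-7.1126) = sign(-7.1126)*max(|-7.1126| - 4.97, 0) = -2.1426
prox(7.1355) = sign(7.1355)*max(|7.1355| - 4.97, 0) = 2.1655
prox(4.996) = sign(4.996)*max(|4.996| - 4.97, 0) = 0.026
prox(x) = [0.0, -2.1426, 2.1655, 0.026]
||prox(x)||_1 = 0.0 + 2.1426 + 2.1655 + 0.026 = 4.3341


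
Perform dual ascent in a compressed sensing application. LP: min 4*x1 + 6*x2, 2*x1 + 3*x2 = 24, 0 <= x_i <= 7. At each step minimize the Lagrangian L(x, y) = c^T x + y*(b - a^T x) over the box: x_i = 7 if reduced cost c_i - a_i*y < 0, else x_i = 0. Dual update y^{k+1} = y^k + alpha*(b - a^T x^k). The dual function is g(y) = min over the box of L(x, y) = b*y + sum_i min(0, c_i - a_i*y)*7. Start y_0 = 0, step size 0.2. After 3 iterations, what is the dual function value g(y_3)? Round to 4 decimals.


Dual ascent for LP: min 4*x1 + 6*x2, 2*x1 + 3*x2 = 24, 0 <= x_i <= 7
Step 1: y^k = 0.0, reduced costs: (4.0, 6.0)
  x^k = (0.0, 0.0), subgradient = b - a^T x = 24.0
  y^{k+1} = 0.0 + 0.2*24.0 = 4.8
Step 2: y^k = 4.8, reduced costs: (-5.6, -8.4)
  x^k = (7.0, 7.0), subgradient = b - a^T x = -11.0
  y^{k+1} = 4.8 + 0.2*-11.0 = 2.6
Step 3: y^k = 2.6, reduced costs: (-1.2, -1.8)
  x^k = (7.0, 7.0), subgradient = b - a^T x = -11.0
  y^{k+1} = 2.6 + 0.2*-11.0 = 0.4
Dual objective at y_3 = 0.4: reduced costs (3.2, 4.8), box minimizer x = (0.0, 0.0)
g(y_3) = b*y + (c1 - a1*y)*x1 + (c2 - a2*y)*x2 = 24*0.4 + 3.2*0.0 + 4.8*0.0 = 9.6 + 0.0 + 0.0 = 9.6


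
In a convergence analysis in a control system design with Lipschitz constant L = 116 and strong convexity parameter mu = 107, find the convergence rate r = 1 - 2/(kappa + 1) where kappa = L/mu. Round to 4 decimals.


Step 1: Compute the condition number.
kappa = L/mu = 116/107 = 1.0841
Step 2: Compute the convergence rate.
r = 1 - 2/(kappa + 1) = 1 - 2*mu/(L + mu) = (L - mu)/(L + mu) = 9/223 = 0.0404


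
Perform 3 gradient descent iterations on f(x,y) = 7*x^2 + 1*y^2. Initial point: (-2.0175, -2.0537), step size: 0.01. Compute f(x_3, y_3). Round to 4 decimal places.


Gradient descent on f(x,y) = 7*x^2 + 1*y^2.
Starting point: (-2.0175, -2.0537), alpha = 0.01
Step 1: grad_x = 2*7*-2.0175 = -28.245, grad_y = 2*1*-2.0537 = -4.1074
  x_1 = -2.0175 - 0.01*-28.245 = -1.7351
  y_1 = -2.0537 - 0.01*-4.1074 = -2.0126
Step 2: grad_x = 2*7*-1.7351 = -24.2907, grad_y = 2*1*-2.0126 = -4.0253
  x_2 = -1.7351 - 0.01*-24.2907 = -1.4921
  y_2 = -2.0126 - 0.01*-4.0253 = -1.9724
Step 3: grad_x = 2*7*-1.4921 = -20.89, grad_y = 2*1*-1.9724 = -3.9447
  x_3 = -1.4921 - 0.01*-20.89 = -1.2832
  y_3 = -1.9724 - 0.01*-3.9447 = -1.9329
f(-1.2832, -1.9329) = 7*(-1.2832)^2 + 1*(-1.9329)^2 = 15.2632


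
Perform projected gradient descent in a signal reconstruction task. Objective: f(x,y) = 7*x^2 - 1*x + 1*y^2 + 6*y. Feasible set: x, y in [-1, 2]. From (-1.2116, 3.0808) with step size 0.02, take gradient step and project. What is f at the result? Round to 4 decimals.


Step 1: Compute gradient at (-1.2116, 3.0808).
grad_x = 2*7*-1.2116 - 1 = -17.9624
grad_y = 2*1*3.0808 + 6 = 12.1616
Step 2: Gradient step.
x_raw = -1.2116 - 0.02*-17.9624 = -0.8524
y_raw = 3.0808 - 0.02*12.1616 = 2.8376
Step 3: Project onto [-1, 2].
x_proj = clip(-0.8524) = -0.8524
y_proj = clip(2.8376) = 2.0
Step 4: Evaluate f.
f(-0.8524, 2.0) = 21.9379


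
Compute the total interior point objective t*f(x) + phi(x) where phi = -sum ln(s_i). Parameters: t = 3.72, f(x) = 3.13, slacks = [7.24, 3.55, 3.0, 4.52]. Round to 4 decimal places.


Step 1: Compute log-barrier.
ln values: [1.9796, 1.2669, 1.0986, 1.5085]
phi = -(1.9796 + 1.2669 + 1.0986 + 1.5085) = -5.8537
Step 2: Compute augmented objective.
t*f(x) = 3.72*3.13 = 11.6436
Total = 11.6436 - 5.8537 = 5.7899


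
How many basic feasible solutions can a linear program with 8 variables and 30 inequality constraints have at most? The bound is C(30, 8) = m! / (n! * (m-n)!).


Each vertex corresponds to some choice of n active constraints out of m, so the number of vertices is at most C(m, n) = m! / (n!(m-n)!).
m = 30, n = 8
Numerator: 30 * 29 * 28 * 27 * 26 * 25 * 24 * 23
Denominator: 8! = 40320
C(30, 8) = 5852925


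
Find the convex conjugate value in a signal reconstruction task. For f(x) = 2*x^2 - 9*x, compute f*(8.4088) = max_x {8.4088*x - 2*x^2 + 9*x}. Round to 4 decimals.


f*(y) = sup_x {y*x - a*x^2 - b*x} = sup_x {(y-b)*x - a*x^2}
FOC: (y - b) - 2a*x = 0 => x* = (y - b)/(2a)
x* = (8.4088 + 9)/(2*2) = 4.3522
f*(8.4088) = (y-b)^2/(4a) = (8.4088 + 9)^2/(4*2)
= 303.0663/8 = 37.8833


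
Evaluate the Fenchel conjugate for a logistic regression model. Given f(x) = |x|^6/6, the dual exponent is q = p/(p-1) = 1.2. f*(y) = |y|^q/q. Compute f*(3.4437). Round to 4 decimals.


The conjugate exponent q satisfies 1/p + 1/q = 1.
p = 6, so q = 6/(6 - 1) = 1.2
|y|^q = 3.4437^1.2 = 4.4099
f*(3.4437) = 4.4099 / 1.2 = 3.6749


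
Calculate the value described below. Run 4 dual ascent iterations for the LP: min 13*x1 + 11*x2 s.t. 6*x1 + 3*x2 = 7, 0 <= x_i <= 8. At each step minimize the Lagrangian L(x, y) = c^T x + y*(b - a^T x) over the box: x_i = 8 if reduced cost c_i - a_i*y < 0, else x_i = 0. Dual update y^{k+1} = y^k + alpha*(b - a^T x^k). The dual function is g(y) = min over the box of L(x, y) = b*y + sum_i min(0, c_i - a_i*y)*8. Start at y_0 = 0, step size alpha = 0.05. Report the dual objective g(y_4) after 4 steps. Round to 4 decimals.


Dual ascent for LP: min 13*x1 + 11*x2, 6*x1 + 3*x2 = 7, 0 <= x_i <= 8
Step 1: y^k = 0.0, reduced costs: (13.0, 11.0)
  x^k = (0.0, 0.0), subgradient = b - a^T x = 7.0
  y^{k+1} = 0.0 + 0.05*7.0 = 0.35
Step 2: y^k = 0.35, reduced costs: (10.9, 9.95)
  x^k = (0.0, 0.0), subgradient = b - a^T x = 7.0
  y^{k+1} = 0.35 + 0.05*7.0 = 0.7
Step 3: y^k = 0.7, reduced costs: (8.8, 8.9)
  x^k = (0.0, 0.0), subgradient = b - a^T x = 7.0
  y^{k+1} = 0.7 + 0.05*7.0 = 1.05
Step 4: y^k = 1.05, reduced costs: (6.7, 7.85)
  x^k = (0.0, 0.0), subgradient = b - a^T x = 7.0
  y^{k+1} = 1.05 + 0.05*7.0 = 1.4
Dual objective at y_4 = 1.4: reduced costs (4.6, 6.8), box minimizer x = (0.0, 0.0)
g(y_4) = b*y + (c1 - a1*y)*x1 + (c2 - a2*y)*x2 = 7*1.4 + 4.6*0.0 + 6.8*0.0 = 9.8 + 0.0 + 0.0 = 9.8


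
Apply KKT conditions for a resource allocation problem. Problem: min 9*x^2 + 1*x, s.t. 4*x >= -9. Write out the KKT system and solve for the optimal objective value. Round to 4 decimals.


Step 1: Try lambda = 0 (constraint inactive).
Stationarity: 2*9*x + 1 = 0
x* = -1/(2*9) = -1/18 = -0.0556 (rounded; the exact value -1/18 is used below)
Check constraint: 4*-0.0556 = -0.2224 >= -9 -- satisfied.
Step 2: Compute optimal value.
f(x*) = 9*(-1/18)^2 + 1*(-1/18) = -0.0278


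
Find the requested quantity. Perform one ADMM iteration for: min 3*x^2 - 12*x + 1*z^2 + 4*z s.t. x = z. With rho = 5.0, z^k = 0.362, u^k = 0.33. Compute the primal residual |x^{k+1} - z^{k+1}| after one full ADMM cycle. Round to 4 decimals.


ADMM iteration with rho = 5.0, z^k = 0.362, u^k = 0.33
Step 1: x-update.
Minimize 3*x^2 - 12*x + (5.0/2)*(x - 0.362 + 0.33)^2
FOC: (2*3 + 5.0)*x = 12 + 5.0*(0.362 - 0.33)
x^{k+1} = 1.1055
Step 2: z-update.
Minimize 1*z^2 + 4*z + (5.0/2)*(1.1055 - z + 0.33)^2
FOC: (2*1 + 5.0)*z = -4 + 5.0*(1.1055 + 0.33)
z^{k+1} = 0.4539
Step 3: u-update.
u^{k+1} = 0.33 + 1.1055 - 0.4539 = 0.9816
Step 4: Primal residual = |1.1055 - 0.4539| = 0.6516


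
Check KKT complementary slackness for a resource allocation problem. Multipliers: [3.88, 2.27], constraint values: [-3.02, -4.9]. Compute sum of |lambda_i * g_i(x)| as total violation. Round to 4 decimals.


KKT complementary slackness check:
lambda_1 * g_1 = 3.88 * -3.02 = -11.7176
lambda_2 * g_2 = 2.27 * -4.9 = -11.123
Total violation = 11.7176 + 11.123 = 22.8406


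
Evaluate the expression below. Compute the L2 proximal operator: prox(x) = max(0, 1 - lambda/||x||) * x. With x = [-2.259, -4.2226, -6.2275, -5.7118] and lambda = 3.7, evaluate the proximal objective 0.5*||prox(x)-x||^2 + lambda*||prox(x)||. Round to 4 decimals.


Step 1: Compute ||x||.
||x|| = 9.7129
Step 2: Compute scaling factor.
scale = max(0, 1 - 3.7/9.7129) = 0.6191
Step 3: prox(x) = [-1.3985, -2.6141, -3.8552, -3.536]
||prox(x)|| = 6.0129
Step 4: Proximal objective.
0.5*||prox-x||^2 = 6.845
lambda*||prox|| = 22.2477
Total = 29.0926


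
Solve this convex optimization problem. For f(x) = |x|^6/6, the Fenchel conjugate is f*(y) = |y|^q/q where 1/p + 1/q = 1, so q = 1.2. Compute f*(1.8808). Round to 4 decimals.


The conjugate exponent q satisfies 1/p + 1/q = 1.
p = 6, so q = 6/(6 - 1) = 1.2
|y|^q = 1.8808^1.2 = 2.1341
f*(1.8808) = 2.1341 / 1.2 = 1.7784


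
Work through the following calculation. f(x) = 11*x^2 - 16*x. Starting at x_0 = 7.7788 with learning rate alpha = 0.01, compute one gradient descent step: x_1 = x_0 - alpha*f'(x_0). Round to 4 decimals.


We compute the gradient at x_0 and apply the update.
f'(x) = 22*x - 16
f'(7.7788) = 22*7.7788 - 16 = 155.1336
x_1 = 7.7788 - 0.01*155.1336 = 6.2275


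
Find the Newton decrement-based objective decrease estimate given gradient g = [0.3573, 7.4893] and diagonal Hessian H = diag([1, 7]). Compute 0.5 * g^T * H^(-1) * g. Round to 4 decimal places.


Step 1: H is diagonal, so H^(-1) * g = [0.3573, 1.0699].
Step 2: g^T H^(-1) g = sum_i g_i^2 / H_ii
  = (0.3573)^2/1 + (7.4893)^2/7
  = 0.1277 + 8.0128 = 8.1405
Step 3: Objective decrease = 0.5 * g^T H^(-1) g = 4.0702


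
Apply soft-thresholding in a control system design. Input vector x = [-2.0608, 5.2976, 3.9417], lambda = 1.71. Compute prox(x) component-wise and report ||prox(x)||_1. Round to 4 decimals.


Soft-thresholding with lambda = 1.71:
prox(-2.0608) = sign(-2.0608)*max(|-2.0608| - 1.71, 0) = -0.3508
prox(5.2976) = sign(5.2976)*max(|5.2976| - 1.71, 0) = 3.5876
prox(3.9417) = sign(3.9417)*max(|3.9417| - 1.71, 0) = 2.2317
prox(x) = [-0.3508, 3.5876, 2.2317]
||prox(x)||_1 = 0.3508 + 3.5876 + 2.2317 = 6.1701


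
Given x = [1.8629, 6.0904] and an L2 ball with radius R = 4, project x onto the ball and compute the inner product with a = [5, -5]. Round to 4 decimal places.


Step 1: Compute ||x|| (intermediates to 6 decimals).
||x|| = sqrt(1.8629^2 + 6.0904^2) = 6.368938
Step 2: Project.
Since ||x|| > R, scale = R/||x|| = 4/6.368938 = 0.628048, proj(x) = scale * x
proj(x) = [1.169991, 3.825064]
Step 3: Dot product.
a^T * proj(x) = 5*1.169991 - 5*3.825064 = -13.2754


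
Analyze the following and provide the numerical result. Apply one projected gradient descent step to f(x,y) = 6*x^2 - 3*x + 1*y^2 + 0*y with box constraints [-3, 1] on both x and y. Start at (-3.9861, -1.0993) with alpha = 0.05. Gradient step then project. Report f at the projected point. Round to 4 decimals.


Step 1: Compute gradient at (-3.9861, -1.0993).
grad_x = 2*6*-3.9861 - 3 = -50.8332
grad_y = 2*1*-1.0993 + 0 = -2.1986
Step 2: Gradient step.
x_raw = -3.9861 - 0.05*-50.8332 = -1.4444
y_raw = -1.0993 - 0.05*-2.1986 = -0.9894
Step 3: Project onto [-3, 1].
x_proj = clip(-1.4444) = -1.4444
y_proj = clip(-0.9894) = -0.9894
Step 4: Evaluate f.
f(-1.4444, -0.9894) = 17.8306


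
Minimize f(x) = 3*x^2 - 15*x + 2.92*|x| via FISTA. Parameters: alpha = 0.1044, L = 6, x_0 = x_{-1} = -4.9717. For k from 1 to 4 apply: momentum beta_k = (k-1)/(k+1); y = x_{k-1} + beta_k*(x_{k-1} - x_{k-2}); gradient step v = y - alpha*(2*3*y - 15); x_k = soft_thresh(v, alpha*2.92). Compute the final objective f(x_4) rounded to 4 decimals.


FISTA on f(x) = 3*x^2 - 15*x + 2.92*|x|
L = 6, alpha = 0.1044
Iteration 1: beta = 0.0, y = -4.9717 + 0.0*(-4.9717 + 4.9717) = -4.9717
  grad(y) = -44.8302, v = y - alpha*grad = -0.2914
  prox(v) = soft_thresh(-0.2914, 0.3048) = 0.0
Iteration 2: beta = 0.3333, y = 0.0 + 0.3333*(0.0 + 4.9717) = 1.6572
  grad(y) = -5.0566, v = y - alpha*grad = 2.1851
  prox(v) = soft_thresh(2.1851, 0.3048) = 1.8803
Iteration 3: beta = 0.5, y = 1.8803 + 0.5*(1.8803 - 0.0) = 2.8204
  grad(y) = 1.9226, v = y - alpha*grad = 2.6197
  prox(v) = soft_thresh(2.6197, 0.3048) = 2.3149
Iteration 4: beta = 0.6, y = 2.3149 + 0.6*(2.3149 - 1.8803) = 2.5756
  grad(y) = 0.4537, v = y - alpha*grad = 2.5282
  prox(v) = soft_thresh(2.5282, 0.3048) = 2.2234
f(x_4) = 3*2.2234^2 - 15*2.2234 + 2.92*|2.2234| = -12.0281


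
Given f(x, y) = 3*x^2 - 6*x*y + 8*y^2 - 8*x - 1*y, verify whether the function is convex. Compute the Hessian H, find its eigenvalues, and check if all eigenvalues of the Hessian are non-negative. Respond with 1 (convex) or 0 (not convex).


The Hessian of f(x,y) = 3*x^2 - 6*x*y + 8*y^2 - 8*x - 1*y is:
H = [[6, -6], [-6, 16]]
Trace = 6 + 16 = 22
Determinant = 6*16 - (-6)^2 = 60
Discriminant = (22)^2 - 4*60 = 244.0
Eigenvalues: lambda_1 = 3.1898, lambda_2 = 18.8102
The function is convex.

1


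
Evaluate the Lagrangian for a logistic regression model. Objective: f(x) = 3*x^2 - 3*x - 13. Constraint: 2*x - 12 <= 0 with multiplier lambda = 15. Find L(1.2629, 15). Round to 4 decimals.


Step 1: Evaluate f(x).
f(1.2629) = 3*1.2629^2 - 3*1.2629 - 13 = -12.004
Step 2: Evaluate g(x).
g(1.2629) = 2*1.2629 - 12 = -9.4742
Step 3: Compute Lagrangian.
L = -12.004 + 15*-9.4742 = -154.117


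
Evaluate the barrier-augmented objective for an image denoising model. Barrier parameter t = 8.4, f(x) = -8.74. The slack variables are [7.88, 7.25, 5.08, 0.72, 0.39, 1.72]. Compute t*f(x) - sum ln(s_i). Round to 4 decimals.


Step 1: Compute log-barrier.
ln values: [2.0643, 1.981, 1.6253, -0.3285, -0.9416, 0.5423]
phi = -(2.0643 + 1.981 + 1.6253 - 0.3285 - 0.9416 + 0.5423) = -4.9429
Step 2: Compute augmented objective.
t*f(x) = 8.4*-8.74 = -73.416
Total = -73.416 - 4.9429 = -78.3589


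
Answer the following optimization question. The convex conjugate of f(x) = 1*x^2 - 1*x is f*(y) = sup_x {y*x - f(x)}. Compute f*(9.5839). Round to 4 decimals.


f*(y) = sup_x {y*x - a*x^2 - b*x} = sup_x {(y-b)*x - a*x^2}
FOC: (y - b) - 2a*x = 0 => x* = (y - b)/(2a)
x* = (9.5839 + 1)/(2*1) = 5.292
f*(9.5839) = (y-b)^2/(4a) = (9.5839 + 1)^2/(4*1)
= 112.0189/4 = 28.0047


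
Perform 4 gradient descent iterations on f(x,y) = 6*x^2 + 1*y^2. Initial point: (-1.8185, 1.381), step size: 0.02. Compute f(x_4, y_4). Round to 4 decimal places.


Gradient descent on f(x,y) = 6*x^2 + 1*y^2.
Starting point: (-1.8185, 1.381), alpha = 0.02
Step 1: grad_x = 2*6*-1.8185 = -21.822, grad_y = 2*1*1.381 = 2.762
  x_1 = -1.8185 - 0.02*-21.822 = -1.3821
  y_1 = 1.381 - 0.02*2.762 = 1.3258
Step 2: grad_x = 2*6*-1.3821 = -16.5847, grad_y = 2*1*1.3258 = 2.6515
  x_2 = -1.3821 - 0.02*-16.5847 = -1.0504
  y_2 = 1.3258 - 0.02*2.6515 = 1.2727
Step 3: grad_x = 2*6*-1.0504 = -12.6044, grad_y = 2*1*1.2727 = 2.5455
  x_3 = -1.0504 - 0.02*-12.6044 = -0.7983
  y_3 = 1.2727 - 0.02*2.5455 = 1.2218
Step 4: grad_x = 2*6*-0.7983 = -9.5793, grad_y = 2*1*1.2218 = 2.4436
  x_4 = -0.7983 - 0.02*-9.5793 = -0.6067
  y_4 = 1.2218 - 0.02*2.4436 = 1.1729
f(-0.6067, 1.1729) = 6*(-0.6067)^2 + 1*1.1729^2 = 3.5843


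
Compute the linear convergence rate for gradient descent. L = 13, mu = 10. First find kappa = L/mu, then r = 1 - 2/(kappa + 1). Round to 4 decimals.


Step 1: Compute the condition number.
kappa = L/mu = 13/10 = 1.3
Step 2: Compute the convergence rate.
r = 1 - 2/(kappa + 1) = 1 - 2*mu/(L + mu) = (L - mu)/(L + mu) = 3/23 = 0.1304


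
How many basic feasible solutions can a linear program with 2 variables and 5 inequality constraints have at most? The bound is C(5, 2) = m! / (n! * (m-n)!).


Each vertex corresponds to some choice of n active constraints out of m, so the number of vertices is at most C(m, n) = m! / (n!(m-n)!).
m = 5, n = 2
Numerator: 5 * 4
Denominator: 2! = 2
C(5, 2) = 10


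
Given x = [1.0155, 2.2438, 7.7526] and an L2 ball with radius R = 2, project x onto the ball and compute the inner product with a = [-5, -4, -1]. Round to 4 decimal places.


Step 1: Compute ||x|| (intermediates to 6 decimals).
||x|| = sqrt(1.0155^2 + 2.2438^2 + 7.7526^2) = 8.134414
Step 2: Project.
Since ||x|| > R, scale = R/||x|| = 2/8.134414 = 0.245869, proj(x) = scale * x
proj(x) = [0.24968, 0.551681, 1.906124]
Step 3: Dot product.
a^T * proj(x) = -5*0.24968 - 4*0.551681 - 1*1.906124 = -5.3612


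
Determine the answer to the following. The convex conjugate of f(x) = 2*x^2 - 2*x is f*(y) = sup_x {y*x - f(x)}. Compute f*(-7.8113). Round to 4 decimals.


f*(y) = sup_x {y*x - a*x^2 - b*x} = sup_x {(y-b)*x - a*x^2}
FOC: (y - b) - 2a*x = 0 => x* = (y - b)/(2a)
x* = (-7.8113 + 2)/(2*2) = -1.4528
f*(-7.8113) = (y-b)^2/(4a) = (-7.8113 + 2)^2/(4*2)
= 33.7712/8 = 4.2214


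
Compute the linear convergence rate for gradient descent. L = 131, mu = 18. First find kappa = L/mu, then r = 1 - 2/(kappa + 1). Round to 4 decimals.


Step 1: Compute the condition number.
kappa = L/mu = 131/18 = 7.2778
Step 2: Compute the convergence rate.
r = 1 - 2/(kappa + 1) = 1 - 2*mu/(L + mu) = (L - mu)/(L + mu) = 113/149 = 0.7584


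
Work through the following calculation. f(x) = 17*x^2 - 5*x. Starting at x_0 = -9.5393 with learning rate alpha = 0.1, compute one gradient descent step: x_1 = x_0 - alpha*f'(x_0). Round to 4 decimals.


We compute the gradient at x_0 and apply the update.
f'(x) = 34*x - 5
f'(-9.5393) = 34*-9.5393 - 5 = -329.3362
x_1 = -9.5393 - 0.1*-329.3362 = 23.3943


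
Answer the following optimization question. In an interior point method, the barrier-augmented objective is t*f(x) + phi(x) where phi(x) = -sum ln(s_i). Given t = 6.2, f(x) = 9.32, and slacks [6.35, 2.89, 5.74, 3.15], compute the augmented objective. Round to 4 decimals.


Step 1: Compute log-barrier.
ln values: [1.8485, 1.0613, 1.7475, 1.1474]
phi = -(1.8485 + 1.0613 + 1.7475 + 1.1474) = -5.8046
Step 2: Compute augmented objective.
t*f(x) = 6.2*9.32 = 57.784
Total = 57.784 - 5.8046 = 51.9794


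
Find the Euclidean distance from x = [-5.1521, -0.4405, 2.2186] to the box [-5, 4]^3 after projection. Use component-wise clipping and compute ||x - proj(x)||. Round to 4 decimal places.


Project each component onto [-5, 4].
clip(-5.1521) = -5.0, clip(-0.4405) = -0.4405, clip(2.2186) = 2.2186
Projection = [-5.0, -0.4405, 2.2186]
Squared diffs: [0.0231, 0.0, 0.0]
Distance = sqrt(0.0231) = 0.1521


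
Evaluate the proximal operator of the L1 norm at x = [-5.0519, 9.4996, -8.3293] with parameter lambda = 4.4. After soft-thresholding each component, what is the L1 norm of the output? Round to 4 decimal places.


Soft-thresholding with lambda = 4.4:
prox(-5.0519) = sign(-5.0519)*max(|-5.0519| - 4.4, 0) = -0.6519
prox(9.4996) = sign(9.4996)*max(|9.4996| - 4.4, 0) = 5.0996
prox(-8.3293) = sign(-8.3293)*max(|-8.3293| - 4.4, 0) = -3.9293
prox(x) = [-0.6519, 5.0996, -3.9293]
||prox(x)||_1 = 0.6519 + 5.0996 + 3.9293 = 9.6808


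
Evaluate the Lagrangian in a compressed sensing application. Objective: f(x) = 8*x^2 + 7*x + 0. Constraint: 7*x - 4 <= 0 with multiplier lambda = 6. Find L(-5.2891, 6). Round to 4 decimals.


Step 1: Evaluate f(x).
f(-5.2891) = 8*(-5.2891)^2 + 7*(-5.2891) + 0 = 186.7729
Step 2: Evaluate g(x).
g(-5.2891) = 7*-5.2891 - 4 = -41.0237
Step 3: Compute Lagrangian.
L = 186.7729 + 6*-41.0237 = -59.3693


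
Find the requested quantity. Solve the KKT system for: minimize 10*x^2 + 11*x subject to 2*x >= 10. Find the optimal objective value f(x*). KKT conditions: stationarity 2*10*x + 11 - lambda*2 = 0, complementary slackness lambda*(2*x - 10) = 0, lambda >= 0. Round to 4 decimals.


Step 1: Try lambda = 0 (constraint inactive).
x_unc = -11/(2*10) = -0.55
Check: 2*-0.55 = -1.1 < 10 -- violated!
Step 2: Constraint must be active: 2*x = 10
x* = 10/2 = 5.0
lambda = (2*10*5.0 + 11)/2 = 55.5
Step 3: Compute optimal value.
f(x*) = 10*5.0^2 + 11*5.0 = 305.0


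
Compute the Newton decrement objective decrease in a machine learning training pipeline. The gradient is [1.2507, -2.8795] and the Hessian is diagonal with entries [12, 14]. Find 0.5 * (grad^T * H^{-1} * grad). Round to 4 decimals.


Step 1: H is diagonal, so H^(-1) * g = [0.1042, -0.2057].
Step 2: g^T H^(-1) g = sum_i g_i^2 / H_ii
  = (1.2507)^2/12 + (-2.8795)^2/14
  = 0.1304 + 0.5923 = 0.7226
Step 3: Objective decrease = 0.5 * g^T H^(-1) g = 0.3613


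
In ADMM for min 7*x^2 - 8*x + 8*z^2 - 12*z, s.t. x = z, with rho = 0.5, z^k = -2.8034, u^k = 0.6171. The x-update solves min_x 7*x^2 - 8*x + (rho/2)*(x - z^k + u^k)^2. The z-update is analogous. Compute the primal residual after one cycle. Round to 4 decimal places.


ADMM iteration with rho = 0.5, z^k = -2.8034, u^k = 0.6171
Step 1: x-update.
Minimize 7*x^2 - 8*x + (0.5/2)*(x + 2.8034 + 0.6171)^2
FOC: (2*7 + 0.5)*x = 8 + 0.5*(-2.8034 - 0.6171)
x^{k+1} = 0.4338
Step 2: z-update.
Minimize 8*z^2 - 12*z + (0.5/2)*(0.4338 - z + 0.6171)^2
FOC: (2*8 + 0.5)*z = 12 + 0.5*(0.4338 + 0.6171)
z^{k+1} = 0.7591
Step 3: u-update.
u^{k+1} = 0.6171 + 0.4338 - 0.7591 = 0.2918
Step 4: Primal residual = |0.4338 - 0.7591| = 0.3253


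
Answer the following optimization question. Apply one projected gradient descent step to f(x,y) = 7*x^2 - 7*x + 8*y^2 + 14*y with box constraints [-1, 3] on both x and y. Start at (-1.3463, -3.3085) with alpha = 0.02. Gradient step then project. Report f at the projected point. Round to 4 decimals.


Step 1: Compute gradient at (-1.3463, -3.3085).
grad_x = 2*7*-1.3463 - 7 = -25.8482
grad_y = 2*8*-3.3085 + 14 = -38.936
Step 2: Gradient step.
x_raw = -1.3463 - 0.02*-25.8482 = -0.8293
y_raw = -3.3085 - 0.02*-38.936 = -2.5298
Step 3: Project onto [-1, 3].
x_proj = clip(-0.8293) = -0.8293
y_proj = clip(-2.5298) = -1.0
Step 4: Evaluate f.
f(-0.8293, -1.0) = 4.6199


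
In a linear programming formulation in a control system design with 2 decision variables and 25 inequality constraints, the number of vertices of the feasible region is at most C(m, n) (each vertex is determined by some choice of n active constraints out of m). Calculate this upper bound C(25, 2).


Each vertex corresponds to some choice of n active constraints out of m, so the number of vertices is at most C(m, n) = m! / (n!(m-n)!).
m = 25, n = 2
Numerator: 25 * 24
Denominator: 2! = 2
C(25, 2) = 300


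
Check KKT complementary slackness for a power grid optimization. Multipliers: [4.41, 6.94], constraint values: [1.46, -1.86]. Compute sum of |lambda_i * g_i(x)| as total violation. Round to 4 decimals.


KKT complementary slackness check:
lambda_1 * g_1 = 4.41 * 1.46 = 6.4386
lambda_2 * g_2 = 6.94 * -1.86 = -12.9084
Total violation = 6.4386 + 12.9084 = 19.347


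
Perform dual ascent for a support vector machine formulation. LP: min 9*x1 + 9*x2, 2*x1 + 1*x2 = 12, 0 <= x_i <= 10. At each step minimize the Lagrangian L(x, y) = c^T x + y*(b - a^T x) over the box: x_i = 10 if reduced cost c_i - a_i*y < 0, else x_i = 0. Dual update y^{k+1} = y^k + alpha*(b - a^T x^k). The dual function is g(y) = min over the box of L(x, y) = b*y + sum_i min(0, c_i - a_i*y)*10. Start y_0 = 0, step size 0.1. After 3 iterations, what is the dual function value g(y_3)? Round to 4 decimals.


Dual ascent for LP: min 9*x1 + 9*x2, 2*x1 + 1*x2 = 12, 0 <= x_i <= 10
Step 1: y^k = 0.0, reduced costs: (9.0, 9.0)
  x^k = (0.0, 0.0), subgradient = b - a^T x = 12.0
  y^{k+1} = 0.0 + 0.1*12.0 = 1.2
Step 2: y^k = 1.2, reduced costs: (6.6, 7.8)
  x^k = (0.0, 0.0), subgradient = b - a^T x = 12.0
  y^{k+1} = 1.2 + 0.1*12.0 = 2.4
Step 3: y^k = 2.4, reduced costs: (4.2, 6.6)
  x^k = (0.0, 0.0), subgradient = b - a^T x = 12.0
  y^{k+1} = 2.4 + 0.1*12.0 = 3.6
Dual objective at y_3 = 3.6: reduced costs (1.8, 5.4), box minimizer x = (0.0, 0.0)
g(y_3) = b*y + (c1 - a1*y)*x1 + (c2 - a2*y)*x2 = 12*3.6 + 1.8*0.0 + 5.4*0.0 = 43.2 + 0.0 + 0.0 = 43.2


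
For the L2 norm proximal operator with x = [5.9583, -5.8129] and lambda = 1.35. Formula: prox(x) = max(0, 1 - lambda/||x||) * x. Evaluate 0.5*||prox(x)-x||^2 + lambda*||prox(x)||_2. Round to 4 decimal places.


Step 1: Compute ||x||.
||x|| = 8.3241
Step 2: Compute scaling factor.
scale = max(0, 1 - 1.35/8.3241) = 0.8378
Step 3: prox(x) = [4.992, -4.8702]
||prox(x)|| = 6.9741
Step 4: Proximal objective.
0.5*||prox-x||^2 = 0.9113
lambda*||prox|| = 9.415
Total = 10.3263


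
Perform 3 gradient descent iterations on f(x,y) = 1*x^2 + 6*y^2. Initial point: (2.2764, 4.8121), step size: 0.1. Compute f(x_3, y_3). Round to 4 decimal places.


Gradient descent on f(x,y) = 1*x^2 + 6*y^2.
Starting point: (2.2764, 4.8121), alpha = 0.1
Step 1: grad_x = 2*1*2.2764 = 4.5528, grad_y = 2*6*4.8121 = 57.7452
  x_1 = 2.2764 - 0.1*4.5528 = 1.8211
  y_1 = 4.8121 - 0.1*57.7452 = -0.9624
Step 2: grad_x = 2*1*1.8211 = 3.6422, grad_y = 2*6*-0.9624 = -11.549
  x_2 = 1.8211 - 0.1*3.6422 = 1.4569
  y_2 = -0.9624 - 0.1*-11.549 = 0.1925
Step 3: grad_x = 2*1*1.4569 = 2.9138, grad_y = 2*6*0.1925 = 2.3098
  x_3 = 1.4569 - 0.1*2.9138 = 1.1655
  y_3 = 0.1925 - 0.1*2.3098 = -0.0385
f(1.1655, -0.0385) = 1*1.1655^2 + 6*(-0.0385)^2 = 1.3673


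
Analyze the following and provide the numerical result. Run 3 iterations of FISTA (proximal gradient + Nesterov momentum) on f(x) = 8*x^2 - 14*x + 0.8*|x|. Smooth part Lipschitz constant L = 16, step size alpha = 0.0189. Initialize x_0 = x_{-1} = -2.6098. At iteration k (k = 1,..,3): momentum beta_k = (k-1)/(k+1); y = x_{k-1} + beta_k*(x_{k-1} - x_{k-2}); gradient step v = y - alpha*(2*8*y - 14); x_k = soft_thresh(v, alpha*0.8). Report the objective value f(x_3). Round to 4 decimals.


FISTA on f(x) = 8*x^2 - 14*x + 0.8*|x|
L = 16, alpha = 0.0189
Iteration 1: beta = 0.0, y = -2.6098 + 0.0*(-2.6098 + 2.6098) = -2.6098
  grad(y) = -55.7568, v = y - alpha*grad = -1.556
  prox(v) = soft_thresh(-1.556, 0.0151) = -1.5409
Iteration 2: beta = 0.3333, y = -1.5409 + 0.3333*(-1.5409 + 2.6098) = -1.1846
  grad(y) = -32.9531, v = y - alpha*grad = -0.5618
  prox(v) = soft_thresh(-0.5618, 0.0151) = -0.5466
Iteration 3: beta = 0.5, y = -0.5466 + 0.5*(-0.5466 + 1.5409) = -0.0495
  grad(y) = -14.7922, v = y - alpha*grad = 0.2301
  prox(v) = soft_thresh(0.2301, 0.0151) = 0.2149
f(x_3) = 8*0.2149^2 - 14*0.2149 + 0.8*|0.2149| = -2.4676
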